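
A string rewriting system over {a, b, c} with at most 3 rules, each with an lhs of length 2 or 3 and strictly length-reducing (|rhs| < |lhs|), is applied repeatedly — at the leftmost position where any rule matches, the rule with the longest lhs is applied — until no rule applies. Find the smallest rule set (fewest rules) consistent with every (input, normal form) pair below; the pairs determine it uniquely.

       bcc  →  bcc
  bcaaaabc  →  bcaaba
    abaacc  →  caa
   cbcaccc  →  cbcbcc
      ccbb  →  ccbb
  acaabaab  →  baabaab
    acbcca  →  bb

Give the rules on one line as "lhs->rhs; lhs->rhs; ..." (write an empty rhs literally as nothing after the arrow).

  | bcc
  | bcaaaabc => bcaaaca => bcaaba
  | abaacc => ababc => abca => caa
  | cbcaccc => cbcbcc

abc->ca; ac->b; cca->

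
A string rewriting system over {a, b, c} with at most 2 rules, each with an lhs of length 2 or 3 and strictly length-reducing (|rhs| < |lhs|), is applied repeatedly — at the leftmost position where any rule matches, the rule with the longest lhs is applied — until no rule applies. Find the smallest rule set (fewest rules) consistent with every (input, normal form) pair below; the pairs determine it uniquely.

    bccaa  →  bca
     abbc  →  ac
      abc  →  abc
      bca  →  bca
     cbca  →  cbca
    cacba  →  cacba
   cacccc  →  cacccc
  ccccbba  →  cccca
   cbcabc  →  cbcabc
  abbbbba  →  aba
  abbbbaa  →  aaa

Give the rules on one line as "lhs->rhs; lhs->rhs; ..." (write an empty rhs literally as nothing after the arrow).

bb->; caa->a

  | bccaa => bca
  | abbc => ac
  | abc
  | bca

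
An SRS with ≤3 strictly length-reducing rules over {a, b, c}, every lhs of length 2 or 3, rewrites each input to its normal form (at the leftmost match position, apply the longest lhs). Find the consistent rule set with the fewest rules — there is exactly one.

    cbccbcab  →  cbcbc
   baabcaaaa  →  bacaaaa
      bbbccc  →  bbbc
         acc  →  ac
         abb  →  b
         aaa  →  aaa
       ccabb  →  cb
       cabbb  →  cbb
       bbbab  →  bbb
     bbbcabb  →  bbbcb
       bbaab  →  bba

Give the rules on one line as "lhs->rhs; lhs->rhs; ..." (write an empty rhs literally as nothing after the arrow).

  | cbccbcab => cbcbcab => cbcbc
  | baabcaaaa => bacaaaa
  | bbbccc => bbbcc => bbbc
  | acc => ac

ab->; cc->c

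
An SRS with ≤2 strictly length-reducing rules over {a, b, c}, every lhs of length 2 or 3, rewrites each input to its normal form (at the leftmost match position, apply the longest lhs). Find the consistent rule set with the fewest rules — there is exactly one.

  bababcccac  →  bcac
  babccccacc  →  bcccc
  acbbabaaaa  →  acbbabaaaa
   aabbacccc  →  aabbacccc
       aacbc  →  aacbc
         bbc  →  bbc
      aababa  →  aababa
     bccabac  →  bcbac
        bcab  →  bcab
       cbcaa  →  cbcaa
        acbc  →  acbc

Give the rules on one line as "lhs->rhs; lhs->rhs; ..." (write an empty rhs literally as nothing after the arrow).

  | bababcccac => babccac => bcac
  | babccccacc => bcccacc => bcccc
  | acbbabaaaa
  | aabbacccc

abc->; cca->c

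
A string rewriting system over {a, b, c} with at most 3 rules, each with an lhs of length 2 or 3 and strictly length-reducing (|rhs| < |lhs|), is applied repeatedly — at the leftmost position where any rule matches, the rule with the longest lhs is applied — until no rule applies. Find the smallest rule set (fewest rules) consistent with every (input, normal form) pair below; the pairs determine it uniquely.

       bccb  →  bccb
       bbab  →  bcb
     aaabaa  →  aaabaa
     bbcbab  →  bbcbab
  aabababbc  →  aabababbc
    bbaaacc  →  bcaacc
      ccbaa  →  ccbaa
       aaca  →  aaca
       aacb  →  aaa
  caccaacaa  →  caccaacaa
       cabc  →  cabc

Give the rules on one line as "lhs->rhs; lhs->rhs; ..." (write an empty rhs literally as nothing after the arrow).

  | bccb
  | bbab => bcb
  | aaabaa
  | bbcbab

acb->aa; bba->bc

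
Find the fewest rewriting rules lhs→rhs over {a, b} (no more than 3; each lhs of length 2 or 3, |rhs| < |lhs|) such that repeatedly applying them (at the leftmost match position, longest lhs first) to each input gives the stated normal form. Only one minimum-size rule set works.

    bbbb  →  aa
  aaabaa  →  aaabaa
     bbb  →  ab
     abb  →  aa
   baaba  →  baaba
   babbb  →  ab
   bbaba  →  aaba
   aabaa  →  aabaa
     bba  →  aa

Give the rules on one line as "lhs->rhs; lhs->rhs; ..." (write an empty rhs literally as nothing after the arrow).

  | bbbb => abb => aa
  | aaabaa
  | bbb => ab
  | abb => aa

bab->b; bb->a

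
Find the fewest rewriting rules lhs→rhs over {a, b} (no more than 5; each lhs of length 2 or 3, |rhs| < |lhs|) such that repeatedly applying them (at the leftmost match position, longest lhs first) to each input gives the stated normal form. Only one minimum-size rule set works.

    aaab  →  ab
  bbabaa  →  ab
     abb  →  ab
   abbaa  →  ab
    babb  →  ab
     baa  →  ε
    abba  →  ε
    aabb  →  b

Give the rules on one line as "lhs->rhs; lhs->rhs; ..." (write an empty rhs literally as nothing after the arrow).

  | aaab => abb => ab
  | bbabaa => babaa => abaa => aaa => ab
  | abb => ab
  | abbaa => abaa => aaa => ab

aa->; aaa->ab; ba->a; bb->b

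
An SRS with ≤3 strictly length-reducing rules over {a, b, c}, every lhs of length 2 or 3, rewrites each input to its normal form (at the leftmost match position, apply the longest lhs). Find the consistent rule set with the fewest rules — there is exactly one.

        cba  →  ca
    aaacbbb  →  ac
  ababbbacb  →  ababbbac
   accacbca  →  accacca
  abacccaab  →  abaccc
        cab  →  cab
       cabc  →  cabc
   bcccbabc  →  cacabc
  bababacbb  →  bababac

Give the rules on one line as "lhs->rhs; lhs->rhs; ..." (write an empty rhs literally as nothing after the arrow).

aa->; bcc->ca; cb->c

  | cba => ca
  | aaacbbb => acbbb => acbb => acb => ac
  | ababbbacb => ababbbac
  | accacbca => accacca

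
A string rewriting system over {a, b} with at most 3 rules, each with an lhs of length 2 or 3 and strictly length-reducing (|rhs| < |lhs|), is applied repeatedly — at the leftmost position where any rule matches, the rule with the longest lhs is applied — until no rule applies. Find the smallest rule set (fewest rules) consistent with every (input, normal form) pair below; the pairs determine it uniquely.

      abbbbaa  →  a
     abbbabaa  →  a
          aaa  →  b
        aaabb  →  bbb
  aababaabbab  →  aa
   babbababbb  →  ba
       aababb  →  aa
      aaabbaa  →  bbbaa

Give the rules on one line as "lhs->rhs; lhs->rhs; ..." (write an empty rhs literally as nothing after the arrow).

aaa->b; ab->a; aba->ab

  | abbbbaa => abbbaa => abbaa => abaa => aba => ab => a
  | abbbabaa => abbabaa => ababaa => abbaa => abaa => aba => ab => a
  | aaa => b
  | aaabb => bbb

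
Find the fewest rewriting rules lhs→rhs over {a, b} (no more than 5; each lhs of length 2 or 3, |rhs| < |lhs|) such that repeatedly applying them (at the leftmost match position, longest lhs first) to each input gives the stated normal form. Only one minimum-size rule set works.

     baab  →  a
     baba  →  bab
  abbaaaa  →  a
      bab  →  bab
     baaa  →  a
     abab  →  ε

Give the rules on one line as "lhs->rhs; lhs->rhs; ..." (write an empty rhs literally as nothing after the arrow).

aa->; aaa->b; aba->ab; bb->a

  | baab => bb => a
  | baba => bab
  | abbaaaa => aaaaaa => baaa => bb => a
  | bab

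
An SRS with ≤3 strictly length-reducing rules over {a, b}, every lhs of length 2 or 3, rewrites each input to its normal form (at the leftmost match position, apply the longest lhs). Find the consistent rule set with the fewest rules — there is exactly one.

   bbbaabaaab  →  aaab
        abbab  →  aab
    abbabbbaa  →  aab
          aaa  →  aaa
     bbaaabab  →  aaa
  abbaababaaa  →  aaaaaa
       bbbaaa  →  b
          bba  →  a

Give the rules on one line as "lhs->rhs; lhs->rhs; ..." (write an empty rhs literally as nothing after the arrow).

  | bbbaabaaab => baabaaab => babaaab => bbaaab => aaab
  | abbab => aab
  | abbabbbaa => aabbbaa => aabaa => aaba => aab
  | aaa

ba->b; bb->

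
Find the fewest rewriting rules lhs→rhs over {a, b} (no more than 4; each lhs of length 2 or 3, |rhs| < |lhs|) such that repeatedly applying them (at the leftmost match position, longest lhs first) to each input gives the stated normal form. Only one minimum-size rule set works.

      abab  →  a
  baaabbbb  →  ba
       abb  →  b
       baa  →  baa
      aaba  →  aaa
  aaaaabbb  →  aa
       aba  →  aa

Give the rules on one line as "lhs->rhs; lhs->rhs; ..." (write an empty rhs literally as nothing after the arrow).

  | abab => aab => a
  | baaabbbb => baabbb => babb => bab => ba
  | abb => b
  | baa

ab->; aba->aa; bab->ba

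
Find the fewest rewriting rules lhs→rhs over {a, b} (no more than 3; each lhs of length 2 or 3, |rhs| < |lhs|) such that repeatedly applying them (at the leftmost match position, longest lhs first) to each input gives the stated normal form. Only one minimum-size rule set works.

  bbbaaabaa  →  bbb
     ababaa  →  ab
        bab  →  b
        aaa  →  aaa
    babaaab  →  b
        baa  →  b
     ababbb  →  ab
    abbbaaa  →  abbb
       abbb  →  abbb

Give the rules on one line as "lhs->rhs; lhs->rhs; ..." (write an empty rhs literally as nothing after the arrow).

ba->b; bab->ba

  | bbbaaabaa => bbbaabaa => bbbabaa => bbbaaa => bbbaa => bbba => bbb
  | ababaa => abaaa => abaa => aba => ab
  | bab => ba => b
  | aaa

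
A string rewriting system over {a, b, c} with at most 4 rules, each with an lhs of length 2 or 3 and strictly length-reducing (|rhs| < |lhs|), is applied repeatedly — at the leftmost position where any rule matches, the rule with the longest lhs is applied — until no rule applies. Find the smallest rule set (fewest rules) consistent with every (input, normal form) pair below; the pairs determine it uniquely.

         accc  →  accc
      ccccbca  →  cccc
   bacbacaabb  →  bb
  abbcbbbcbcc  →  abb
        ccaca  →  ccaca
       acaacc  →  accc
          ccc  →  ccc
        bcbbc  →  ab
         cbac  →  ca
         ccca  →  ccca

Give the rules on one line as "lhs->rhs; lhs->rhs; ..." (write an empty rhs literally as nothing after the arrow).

aa->; ba->b; bc->a

  | accc
  | ccccbca => ccccaa => cccc
  | bacbacaabb => bcbacaabb => abacaabb => abcaabb => aaaabb => aabb => bb
  | abbcbbbcbcc => ababbbcbcc => abbbbcbcc => abbbabcc => abbbbcc => abbbac => abbbc => abba => abb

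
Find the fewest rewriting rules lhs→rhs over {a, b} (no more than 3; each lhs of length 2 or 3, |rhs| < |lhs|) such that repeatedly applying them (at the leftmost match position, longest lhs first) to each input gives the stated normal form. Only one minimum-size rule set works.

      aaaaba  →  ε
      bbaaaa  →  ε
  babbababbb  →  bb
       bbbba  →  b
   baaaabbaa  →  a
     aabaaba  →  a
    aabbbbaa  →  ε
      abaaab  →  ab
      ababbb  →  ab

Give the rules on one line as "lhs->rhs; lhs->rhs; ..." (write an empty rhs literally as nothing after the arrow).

  | aaaaba => aaba => ba => ε
  | bbaaaa => baaa => aa => ε
  | babbababbb => bbababbb => bbabbb => bbbb => bb
  | bbbba => bba => b

aa->; ba->; bbb->b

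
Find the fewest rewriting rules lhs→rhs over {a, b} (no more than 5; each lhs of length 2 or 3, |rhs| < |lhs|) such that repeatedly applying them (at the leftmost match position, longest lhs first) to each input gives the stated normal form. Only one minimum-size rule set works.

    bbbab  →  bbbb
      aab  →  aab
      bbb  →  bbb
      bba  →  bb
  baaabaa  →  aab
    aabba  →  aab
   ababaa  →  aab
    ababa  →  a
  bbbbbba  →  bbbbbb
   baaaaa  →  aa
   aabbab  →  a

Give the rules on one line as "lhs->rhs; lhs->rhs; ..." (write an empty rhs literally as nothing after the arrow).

  | bbbab => bbbb
  | aab
  | bbb
  | bba => bb

abb->ba; ba->; baa->ab; bba->bb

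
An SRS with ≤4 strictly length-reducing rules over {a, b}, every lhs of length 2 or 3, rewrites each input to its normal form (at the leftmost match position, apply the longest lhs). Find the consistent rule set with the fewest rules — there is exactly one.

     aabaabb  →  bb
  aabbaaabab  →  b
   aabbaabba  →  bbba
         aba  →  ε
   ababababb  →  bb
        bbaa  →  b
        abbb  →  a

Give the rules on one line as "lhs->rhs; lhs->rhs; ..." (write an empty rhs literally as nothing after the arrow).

aa->; ab->a; baa->

  | aabaabb => baabb => bb
  | aabbaaabab => bbaaabab => babab => baab => b
  | aabbaabba => bbaabba => bbba
  | aba => aa => ε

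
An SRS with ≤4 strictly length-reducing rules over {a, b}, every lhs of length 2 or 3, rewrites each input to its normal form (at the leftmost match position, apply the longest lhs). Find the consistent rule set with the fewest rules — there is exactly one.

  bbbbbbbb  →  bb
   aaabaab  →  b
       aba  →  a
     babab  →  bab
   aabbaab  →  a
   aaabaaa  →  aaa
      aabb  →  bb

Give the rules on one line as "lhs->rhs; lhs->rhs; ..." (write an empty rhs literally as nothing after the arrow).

  | bbbbbbbb => abbbbb => aabb => bb
  | aaabaab => abaab => aab => b
  | aba => a
  | babab => bab

aab->b; aba->a; bbb->a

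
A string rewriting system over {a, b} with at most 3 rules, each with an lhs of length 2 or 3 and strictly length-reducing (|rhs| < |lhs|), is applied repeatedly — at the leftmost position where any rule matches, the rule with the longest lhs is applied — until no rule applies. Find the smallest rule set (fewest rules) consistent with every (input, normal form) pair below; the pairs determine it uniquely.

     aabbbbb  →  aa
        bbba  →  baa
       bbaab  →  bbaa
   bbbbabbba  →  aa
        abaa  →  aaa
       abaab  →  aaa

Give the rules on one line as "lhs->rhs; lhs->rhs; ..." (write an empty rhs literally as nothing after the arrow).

  | aabbbbb => aabbbb => aabbb => aabb => aab => aa
  | bbba => baa
  | bbaab => bbaa
  | bbbbabbba => bababbba => abbba => abba => aba => aa

ab->a; bab->; bbb->ba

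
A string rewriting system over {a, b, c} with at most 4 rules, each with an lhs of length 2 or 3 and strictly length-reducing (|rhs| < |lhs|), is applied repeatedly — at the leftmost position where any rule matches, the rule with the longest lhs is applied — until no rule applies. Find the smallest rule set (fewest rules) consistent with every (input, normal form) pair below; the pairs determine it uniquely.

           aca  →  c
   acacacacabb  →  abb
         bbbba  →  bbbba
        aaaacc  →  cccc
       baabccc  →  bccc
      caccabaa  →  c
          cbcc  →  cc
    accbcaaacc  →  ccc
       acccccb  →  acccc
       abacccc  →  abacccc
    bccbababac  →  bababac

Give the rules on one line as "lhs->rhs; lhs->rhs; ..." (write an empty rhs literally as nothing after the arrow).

  | aca => aa => c
  | acacacacabb => aacacacabb => ccacacabb => cacacabb => acacabb => aacabb => ccabb => cabb => abb
  | bbbba
  | aaaacc => caacc => cccc

aa->c; ca->a; caa->cc; cb->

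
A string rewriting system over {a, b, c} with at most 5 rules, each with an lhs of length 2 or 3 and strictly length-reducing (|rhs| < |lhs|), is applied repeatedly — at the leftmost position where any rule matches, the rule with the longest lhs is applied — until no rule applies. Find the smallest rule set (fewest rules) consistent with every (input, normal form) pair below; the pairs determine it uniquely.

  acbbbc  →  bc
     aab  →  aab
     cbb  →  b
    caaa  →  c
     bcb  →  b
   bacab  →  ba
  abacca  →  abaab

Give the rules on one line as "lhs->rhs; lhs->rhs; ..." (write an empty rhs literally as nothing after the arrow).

  | acbbbc => abbc => bc
  | aab
  | cbb => b
  | caaa => caa => ca => c

abb->b; ca->c; cb->; cca->ab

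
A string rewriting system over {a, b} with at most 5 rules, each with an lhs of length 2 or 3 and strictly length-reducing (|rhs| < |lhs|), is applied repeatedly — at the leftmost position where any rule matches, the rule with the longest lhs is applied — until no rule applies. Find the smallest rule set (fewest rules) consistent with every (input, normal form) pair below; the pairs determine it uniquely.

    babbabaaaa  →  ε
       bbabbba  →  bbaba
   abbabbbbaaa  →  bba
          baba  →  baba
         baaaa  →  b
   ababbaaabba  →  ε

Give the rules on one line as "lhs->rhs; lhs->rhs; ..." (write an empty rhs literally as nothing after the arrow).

  | babbabaaaa => baabaaaa => bbbaaaa => aaaa => aa => ε
  | bbabbba => bbaba
  | abbabbbbaaa => aabbbbaaa => bbbbbaaa => bbaaa => bba
  | baba

aa->; aab->bb; abb->a; bbb->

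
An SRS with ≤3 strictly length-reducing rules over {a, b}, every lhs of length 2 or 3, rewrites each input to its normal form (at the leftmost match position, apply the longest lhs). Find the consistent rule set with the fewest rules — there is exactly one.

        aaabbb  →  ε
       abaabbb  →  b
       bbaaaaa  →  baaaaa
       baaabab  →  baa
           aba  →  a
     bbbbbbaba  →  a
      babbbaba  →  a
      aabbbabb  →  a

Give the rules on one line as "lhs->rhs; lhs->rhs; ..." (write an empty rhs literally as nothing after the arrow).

ab->; bb->a; bba->ba

  | aaabbb => aabb => ab => ε
  | abaabbb => aabbb => abb => b
  | bbaaaaa => baaaaa
  | baaabab => baaab => baa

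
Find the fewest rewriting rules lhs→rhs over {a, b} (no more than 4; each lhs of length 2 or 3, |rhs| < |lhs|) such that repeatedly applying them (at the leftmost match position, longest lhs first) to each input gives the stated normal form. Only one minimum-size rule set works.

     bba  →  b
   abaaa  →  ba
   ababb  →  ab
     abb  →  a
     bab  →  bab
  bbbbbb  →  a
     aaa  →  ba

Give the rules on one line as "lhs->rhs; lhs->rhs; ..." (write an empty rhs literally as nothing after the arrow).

  | bba => aa => b
  | abaaa => aaa => ba
  | ababb => abbb => bbb => ab
  | abb => bb => a

aa->b; abb->bb; baa->a; bb->a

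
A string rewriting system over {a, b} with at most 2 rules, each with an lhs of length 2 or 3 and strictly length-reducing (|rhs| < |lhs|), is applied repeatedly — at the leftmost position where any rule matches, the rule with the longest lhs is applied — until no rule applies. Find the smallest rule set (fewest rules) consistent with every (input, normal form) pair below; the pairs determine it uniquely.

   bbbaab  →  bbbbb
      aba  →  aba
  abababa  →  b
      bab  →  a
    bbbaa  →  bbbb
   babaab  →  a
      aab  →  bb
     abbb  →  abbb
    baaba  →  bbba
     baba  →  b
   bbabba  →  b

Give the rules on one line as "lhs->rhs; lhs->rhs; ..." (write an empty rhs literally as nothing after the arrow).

  | bbbaab => bbbbb
  | aba
  | abababa => aaaba => baba => aa => b
  | bab => a

aa->b; bab->a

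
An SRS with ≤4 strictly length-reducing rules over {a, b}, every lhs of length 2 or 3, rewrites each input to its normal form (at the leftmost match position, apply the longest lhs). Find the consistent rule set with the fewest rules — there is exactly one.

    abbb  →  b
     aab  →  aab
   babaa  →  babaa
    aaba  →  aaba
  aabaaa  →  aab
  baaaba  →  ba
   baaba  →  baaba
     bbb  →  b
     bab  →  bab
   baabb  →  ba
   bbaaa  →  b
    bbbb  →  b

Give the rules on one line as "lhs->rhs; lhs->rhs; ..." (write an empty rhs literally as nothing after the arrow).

aaa->; abb->; bb->b

  | abbb => b
  | aab
  | babaa
  | aaba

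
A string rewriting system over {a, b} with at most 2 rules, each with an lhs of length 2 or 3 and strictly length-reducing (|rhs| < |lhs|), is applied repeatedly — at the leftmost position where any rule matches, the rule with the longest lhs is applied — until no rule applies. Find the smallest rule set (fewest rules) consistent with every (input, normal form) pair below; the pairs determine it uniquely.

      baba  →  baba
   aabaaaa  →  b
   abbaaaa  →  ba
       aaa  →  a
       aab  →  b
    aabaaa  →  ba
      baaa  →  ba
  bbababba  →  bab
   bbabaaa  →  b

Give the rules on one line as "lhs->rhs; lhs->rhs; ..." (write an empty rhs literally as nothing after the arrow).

  | baba
  | aabaaaa => baaaa => baa => b
  | abbaaaa => aabaaa => baaa => ba
  | aaa => a

aa->; bba->ab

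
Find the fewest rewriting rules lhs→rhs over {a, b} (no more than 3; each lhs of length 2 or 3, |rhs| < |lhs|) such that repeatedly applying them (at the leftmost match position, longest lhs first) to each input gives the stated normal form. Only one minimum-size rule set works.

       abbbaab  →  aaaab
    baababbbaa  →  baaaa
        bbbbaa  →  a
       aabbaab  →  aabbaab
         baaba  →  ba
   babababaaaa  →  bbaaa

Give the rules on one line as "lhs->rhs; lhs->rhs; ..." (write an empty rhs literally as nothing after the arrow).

aba->; bbb->a

  | abbbaab => aaaab
  | baababbbaa => babbbaa => baaaa
  | bbbbaa => abaa => a
  | aabbaab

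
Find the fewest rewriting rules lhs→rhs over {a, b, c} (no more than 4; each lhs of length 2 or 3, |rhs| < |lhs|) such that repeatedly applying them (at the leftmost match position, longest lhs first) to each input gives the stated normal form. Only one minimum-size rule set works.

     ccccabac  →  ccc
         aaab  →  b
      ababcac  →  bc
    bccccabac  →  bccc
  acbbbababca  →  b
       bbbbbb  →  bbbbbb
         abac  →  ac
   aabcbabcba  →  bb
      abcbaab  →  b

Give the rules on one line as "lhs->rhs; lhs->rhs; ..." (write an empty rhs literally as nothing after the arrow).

  | ccccabac => cccbac => cccac => ccc
  | aaab => aab => ab => b
  | ababcac => babcac => abcac => bcac => bc
  | bccccabac => bcccbac => bcccac => bccc

ab->b; ba->a; ca->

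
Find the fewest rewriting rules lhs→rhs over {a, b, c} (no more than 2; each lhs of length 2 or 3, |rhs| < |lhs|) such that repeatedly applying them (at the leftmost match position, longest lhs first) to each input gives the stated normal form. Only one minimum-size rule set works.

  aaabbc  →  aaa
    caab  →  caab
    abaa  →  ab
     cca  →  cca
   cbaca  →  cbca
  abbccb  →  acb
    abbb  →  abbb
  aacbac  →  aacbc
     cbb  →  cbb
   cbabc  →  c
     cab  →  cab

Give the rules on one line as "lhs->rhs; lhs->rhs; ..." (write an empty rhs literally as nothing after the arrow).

  | aaabbc => aaa
  | caab
  | abaa => aba => ab
  | cca

ba->b; bbc->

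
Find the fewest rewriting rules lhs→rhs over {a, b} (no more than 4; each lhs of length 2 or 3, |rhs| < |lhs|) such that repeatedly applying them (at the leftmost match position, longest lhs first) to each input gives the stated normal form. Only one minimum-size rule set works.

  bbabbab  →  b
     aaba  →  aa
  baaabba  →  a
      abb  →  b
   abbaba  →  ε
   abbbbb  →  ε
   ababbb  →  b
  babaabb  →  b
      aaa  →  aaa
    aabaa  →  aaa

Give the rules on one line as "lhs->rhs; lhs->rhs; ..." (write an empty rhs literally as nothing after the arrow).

  | bbabbab => babbab => bbab => bab => b
  | aaba => aa
  | baaabba => aabba => aba => a
  | abb => b

ab->; ba->; bb->b; bbb->a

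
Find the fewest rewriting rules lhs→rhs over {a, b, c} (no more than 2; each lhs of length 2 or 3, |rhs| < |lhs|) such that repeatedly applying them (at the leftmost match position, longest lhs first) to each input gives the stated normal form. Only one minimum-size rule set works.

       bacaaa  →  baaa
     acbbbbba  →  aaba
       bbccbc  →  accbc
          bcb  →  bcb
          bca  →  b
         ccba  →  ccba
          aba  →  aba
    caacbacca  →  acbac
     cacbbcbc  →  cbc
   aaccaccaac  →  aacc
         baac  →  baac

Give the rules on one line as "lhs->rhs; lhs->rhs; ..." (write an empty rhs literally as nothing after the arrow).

  | bacaaa => baaa
  | acbbbbba => acabbba => abbba => aaba
  | bbccbc => accbc
  | bcb

bb->a; ca->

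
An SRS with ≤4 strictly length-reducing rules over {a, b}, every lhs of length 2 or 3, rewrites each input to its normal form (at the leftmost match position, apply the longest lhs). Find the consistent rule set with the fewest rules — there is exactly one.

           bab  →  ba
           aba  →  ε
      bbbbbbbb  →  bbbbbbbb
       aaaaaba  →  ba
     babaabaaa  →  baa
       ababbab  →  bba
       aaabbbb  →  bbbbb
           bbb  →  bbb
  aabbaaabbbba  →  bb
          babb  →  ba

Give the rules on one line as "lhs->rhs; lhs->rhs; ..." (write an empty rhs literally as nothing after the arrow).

  | bab => ba
  | aba => ε
  | bbbbbbbb
  | aaaaaba => baaba => ba

aaa->b; ab->a; aba->; abb->a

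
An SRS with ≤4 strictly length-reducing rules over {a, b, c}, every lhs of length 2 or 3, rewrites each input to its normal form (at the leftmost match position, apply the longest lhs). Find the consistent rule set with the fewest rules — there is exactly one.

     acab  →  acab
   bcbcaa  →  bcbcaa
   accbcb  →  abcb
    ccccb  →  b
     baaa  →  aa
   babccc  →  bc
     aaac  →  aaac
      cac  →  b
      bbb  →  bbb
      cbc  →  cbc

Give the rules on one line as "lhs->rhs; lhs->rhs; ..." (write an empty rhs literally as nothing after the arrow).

ba->; cac->b; cc->

  | acab
  | bcbcaa
  | accbcb => abcb
  | ccccb => ccb => b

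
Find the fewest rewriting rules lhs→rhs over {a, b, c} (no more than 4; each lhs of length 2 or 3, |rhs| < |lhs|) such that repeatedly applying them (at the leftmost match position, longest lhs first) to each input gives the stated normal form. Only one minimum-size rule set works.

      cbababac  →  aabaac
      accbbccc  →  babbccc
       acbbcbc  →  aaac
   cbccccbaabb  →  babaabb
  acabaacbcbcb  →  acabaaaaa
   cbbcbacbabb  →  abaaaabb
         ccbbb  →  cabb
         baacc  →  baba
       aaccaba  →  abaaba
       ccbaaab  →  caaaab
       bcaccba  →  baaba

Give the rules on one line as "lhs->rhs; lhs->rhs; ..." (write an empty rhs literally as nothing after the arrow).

  | cbababac => aababac => aabaac
  | accbbccc => babbccc
  | acbbcbc => aabcbc => aabac => aaac
  | cbccccbaabb => accccbaabb => baccbaabb => accbaabb => babaabb

acc->ba; bac->ac; cb->a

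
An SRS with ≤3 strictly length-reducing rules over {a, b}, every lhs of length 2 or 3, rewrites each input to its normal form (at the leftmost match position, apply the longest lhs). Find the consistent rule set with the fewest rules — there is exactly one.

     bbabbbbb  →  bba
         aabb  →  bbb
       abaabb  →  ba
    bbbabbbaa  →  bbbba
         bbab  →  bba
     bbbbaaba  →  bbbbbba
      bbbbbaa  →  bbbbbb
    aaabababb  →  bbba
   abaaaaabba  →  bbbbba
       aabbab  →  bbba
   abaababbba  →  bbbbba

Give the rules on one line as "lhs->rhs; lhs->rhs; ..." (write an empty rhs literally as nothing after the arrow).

aa->b; ab->a

  | bbabbbbb => bbabbbb => bbabbb => bbabb => bbab => bba
  | aabb => bbb
  | abaabb => aaabb => babb => bab => ba
  | bbbabbbaa => bbbabbaa => bbbabaa => bbbaaa => bbbba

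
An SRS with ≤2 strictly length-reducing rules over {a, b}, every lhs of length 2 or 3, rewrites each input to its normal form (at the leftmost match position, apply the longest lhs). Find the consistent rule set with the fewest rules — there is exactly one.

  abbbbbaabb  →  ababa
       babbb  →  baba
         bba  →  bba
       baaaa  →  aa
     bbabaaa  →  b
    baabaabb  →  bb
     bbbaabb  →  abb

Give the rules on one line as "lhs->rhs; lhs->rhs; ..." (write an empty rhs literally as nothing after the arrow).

baa->; bbb->ba

  | abbbbbaabb => ababbaabb => ababbb => ababa
  | babbb => baba
  | bba
  | baaaa => aa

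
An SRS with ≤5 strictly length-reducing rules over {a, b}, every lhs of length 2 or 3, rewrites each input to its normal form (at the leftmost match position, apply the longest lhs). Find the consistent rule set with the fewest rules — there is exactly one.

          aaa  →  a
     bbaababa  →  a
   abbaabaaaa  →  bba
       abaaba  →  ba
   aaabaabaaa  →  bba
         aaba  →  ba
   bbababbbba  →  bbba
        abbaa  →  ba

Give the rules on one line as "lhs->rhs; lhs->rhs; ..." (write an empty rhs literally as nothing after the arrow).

  | aaa => aa => a
  | bbaababa => bbbaba => bbaba => baba => aba => a
  | abbaabaaaa => baabaaaa => bbaaaa => bbaaa => bbaa => bba
  | abaaba => aaba => ba

aa->a; aab->b; ab->; bab->ab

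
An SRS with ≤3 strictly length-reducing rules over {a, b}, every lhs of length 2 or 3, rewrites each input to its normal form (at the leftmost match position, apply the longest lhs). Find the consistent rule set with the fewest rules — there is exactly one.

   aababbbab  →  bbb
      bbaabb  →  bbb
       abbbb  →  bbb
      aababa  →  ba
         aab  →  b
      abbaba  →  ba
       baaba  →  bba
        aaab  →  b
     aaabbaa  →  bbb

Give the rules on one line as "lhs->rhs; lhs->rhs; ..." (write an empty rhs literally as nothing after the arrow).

aa->b; aab->aa; ab->

  | aababbbab => aaabbbab => babbbab => bbbab => bbb
  | bbaabb => bbaab => bbaa => bbb
  | abbbb => bbb
  | aababa => aaaba => baba => ba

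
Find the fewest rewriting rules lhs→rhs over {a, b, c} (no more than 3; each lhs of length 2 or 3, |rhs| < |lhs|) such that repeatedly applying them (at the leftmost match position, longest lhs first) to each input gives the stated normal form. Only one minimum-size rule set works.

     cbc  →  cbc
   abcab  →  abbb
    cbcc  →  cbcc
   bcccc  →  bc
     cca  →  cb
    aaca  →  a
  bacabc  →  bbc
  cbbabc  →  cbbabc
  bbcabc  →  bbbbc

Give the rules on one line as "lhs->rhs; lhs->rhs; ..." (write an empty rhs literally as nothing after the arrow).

  | cbc
  | abcab => abbb
  | cbcc
  | bcccc => bc

aca->; ca->b; ccc->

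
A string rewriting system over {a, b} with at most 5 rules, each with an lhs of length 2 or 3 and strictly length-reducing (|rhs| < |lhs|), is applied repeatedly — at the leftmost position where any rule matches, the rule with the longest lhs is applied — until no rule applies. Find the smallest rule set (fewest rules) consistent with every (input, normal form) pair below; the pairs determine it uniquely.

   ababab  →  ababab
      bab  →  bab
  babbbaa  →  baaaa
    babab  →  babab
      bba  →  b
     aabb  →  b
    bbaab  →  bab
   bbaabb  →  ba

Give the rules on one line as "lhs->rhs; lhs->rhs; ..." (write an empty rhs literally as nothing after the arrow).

aab->; bb->; bba->b; bbb->a

  | ababab
  | bab
  | babbbaa => baaaa
  | babab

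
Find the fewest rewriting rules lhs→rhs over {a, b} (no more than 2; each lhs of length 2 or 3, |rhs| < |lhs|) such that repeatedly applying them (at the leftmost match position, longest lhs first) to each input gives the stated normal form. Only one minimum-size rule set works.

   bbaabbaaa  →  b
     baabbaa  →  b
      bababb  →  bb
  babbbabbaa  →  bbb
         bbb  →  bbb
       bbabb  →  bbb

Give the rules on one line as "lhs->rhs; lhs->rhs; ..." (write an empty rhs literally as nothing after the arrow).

ba->; baa->

  | bbaabbaaa => bbbaaa => bba => b
  | baabbaa => bbaa => b
  | bababb => babb => bb
  | babbbabbaa => bbbabbaa => bbbbaa => bbb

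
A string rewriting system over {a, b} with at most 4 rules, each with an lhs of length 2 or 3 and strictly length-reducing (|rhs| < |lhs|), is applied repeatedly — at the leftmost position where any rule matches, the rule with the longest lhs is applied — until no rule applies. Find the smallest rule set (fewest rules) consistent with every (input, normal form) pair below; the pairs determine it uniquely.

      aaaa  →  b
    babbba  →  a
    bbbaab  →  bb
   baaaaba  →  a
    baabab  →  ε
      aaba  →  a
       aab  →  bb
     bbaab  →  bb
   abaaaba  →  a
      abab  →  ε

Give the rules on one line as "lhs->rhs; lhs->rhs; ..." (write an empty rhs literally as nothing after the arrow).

  | aaaa => baa => aa => b
  | babbba => abbba => bba => ba => a
  | bbbaab => bbaab => baab => aab => bb
  | baaaaba => aaaaba => baaba => aaba => bba => ba => a

aa->b; ab->; ba->a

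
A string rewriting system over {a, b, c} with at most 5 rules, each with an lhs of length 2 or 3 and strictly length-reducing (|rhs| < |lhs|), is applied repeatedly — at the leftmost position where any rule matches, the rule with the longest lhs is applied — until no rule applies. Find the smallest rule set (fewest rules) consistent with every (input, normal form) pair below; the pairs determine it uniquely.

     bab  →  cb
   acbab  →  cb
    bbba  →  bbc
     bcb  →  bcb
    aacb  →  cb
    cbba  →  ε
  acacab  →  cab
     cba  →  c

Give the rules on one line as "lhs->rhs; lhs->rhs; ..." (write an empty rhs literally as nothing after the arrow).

ac->c; ba->c; cbc->; cc->c

  | bab => cb
  | acbab => cbab => ccb => cb
  | bbba => bbc
  | bcb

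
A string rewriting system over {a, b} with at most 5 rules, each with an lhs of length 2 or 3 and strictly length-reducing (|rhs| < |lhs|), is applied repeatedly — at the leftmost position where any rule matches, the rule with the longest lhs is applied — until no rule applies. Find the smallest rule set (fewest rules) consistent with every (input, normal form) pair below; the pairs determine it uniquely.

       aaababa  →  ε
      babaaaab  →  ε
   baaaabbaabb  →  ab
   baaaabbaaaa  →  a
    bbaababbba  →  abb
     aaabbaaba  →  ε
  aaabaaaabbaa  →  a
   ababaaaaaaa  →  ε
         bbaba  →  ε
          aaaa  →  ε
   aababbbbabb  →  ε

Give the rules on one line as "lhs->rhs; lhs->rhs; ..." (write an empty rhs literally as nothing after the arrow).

aa->; aab->; ba->; bab->aa

  | aaababa => ababa => aaaa => aa => ε
  | babaaaab => aaaaaab => aaaab => aab => ε
  | baaaabbaabb => aaabbaabb => abbaabb => ababb => aaab => ab
  | baaaabbaaaa => aaabbaaaa => abbaaaa => abaaa => aaa => a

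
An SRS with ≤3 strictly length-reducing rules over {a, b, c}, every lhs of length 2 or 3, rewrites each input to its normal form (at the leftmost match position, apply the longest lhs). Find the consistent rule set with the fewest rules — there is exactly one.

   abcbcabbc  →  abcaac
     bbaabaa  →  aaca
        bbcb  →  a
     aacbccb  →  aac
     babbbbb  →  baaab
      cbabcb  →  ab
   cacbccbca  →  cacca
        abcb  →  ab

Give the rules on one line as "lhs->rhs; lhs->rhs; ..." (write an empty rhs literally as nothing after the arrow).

  | abcbcabbc => abcabbc => abcaac
  | bbaabaa => aaabaa => aaca
  | bbcb => acb => a
  | aacbccb => aaccb => aac

aba->c; bb->a; cb->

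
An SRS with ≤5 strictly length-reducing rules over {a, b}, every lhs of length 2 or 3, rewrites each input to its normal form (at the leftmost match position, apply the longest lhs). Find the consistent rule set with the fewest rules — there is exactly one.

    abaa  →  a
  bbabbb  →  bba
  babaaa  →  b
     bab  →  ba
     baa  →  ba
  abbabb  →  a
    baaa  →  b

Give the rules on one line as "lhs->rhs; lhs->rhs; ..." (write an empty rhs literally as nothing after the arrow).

aa->a; aaa->; ab->a; aba->a

  | abaa => aa => a
  | bbabbb => bbabb => bbab => bba
  | babaaa => baaa => b
  | bab => ba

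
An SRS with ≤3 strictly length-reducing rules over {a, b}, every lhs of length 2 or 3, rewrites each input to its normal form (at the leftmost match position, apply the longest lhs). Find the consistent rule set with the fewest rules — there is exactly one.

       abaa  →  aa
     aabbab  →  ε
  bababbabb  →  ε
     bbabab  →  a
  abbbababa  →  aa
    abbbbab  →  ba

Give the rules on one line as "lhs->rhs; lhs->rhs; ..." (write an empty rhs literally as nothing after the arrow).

  | abaa => aa
  | aabbab => abab => ab => ε
  | bababbabb => babbabb => bbabb => aabb => ab => ε
  | bbabab => aabab => aab => a

ab->; bba->aa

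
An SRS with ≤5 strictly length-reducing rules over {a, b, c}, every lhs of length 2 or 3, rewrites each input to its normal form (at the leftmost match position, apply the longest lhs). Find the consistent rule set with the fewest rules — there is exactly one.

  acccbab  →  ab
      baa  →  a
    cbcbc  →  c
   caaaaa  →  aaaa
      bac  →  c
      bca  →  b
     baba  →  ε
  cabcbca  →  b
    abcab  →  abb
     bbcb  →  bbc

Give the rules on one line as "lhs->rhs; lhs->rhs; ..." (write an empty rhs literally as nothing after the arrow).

ba->; ca->; cb->c; cc->c

  | acccbab => accbab => acbab => acab => ab
  | baa => a
  | cbcbc => ccbc => cbc => cc => c
  | caaaaa => aaaa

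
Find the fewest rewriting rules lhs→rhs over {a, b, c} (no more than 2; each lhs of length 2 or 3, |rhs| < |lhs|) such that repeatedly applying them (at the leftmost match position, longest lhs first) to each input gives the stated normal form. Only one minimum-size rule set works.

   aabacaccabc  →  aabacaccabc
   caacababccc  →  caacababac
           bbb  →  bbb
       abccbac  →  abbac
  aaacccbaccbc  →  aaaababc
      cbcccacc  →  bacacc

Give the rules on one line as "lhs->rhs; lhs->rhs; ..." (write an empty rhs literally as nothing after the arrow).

  | aabacaccabc
  | caacababccc => caacababac
  | bbb
  | abccbac => abcbac => abbac

cb->b; ccc->ac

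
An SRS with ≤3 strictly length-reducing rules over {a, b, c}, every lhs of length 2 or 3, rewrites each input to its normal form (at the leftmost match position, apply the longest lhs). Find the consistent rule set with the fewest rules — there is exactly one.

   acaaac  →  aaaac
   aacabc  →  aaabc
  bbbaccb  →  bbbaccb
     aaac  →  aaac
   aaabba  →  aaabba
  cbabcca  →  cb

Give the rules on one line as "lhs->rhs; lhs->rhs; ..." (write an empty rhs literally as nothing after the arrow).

aba->; ca->a

  | acaaac => aaaac
  | aacabc => aaabc
  | bbbaccb
  | aaac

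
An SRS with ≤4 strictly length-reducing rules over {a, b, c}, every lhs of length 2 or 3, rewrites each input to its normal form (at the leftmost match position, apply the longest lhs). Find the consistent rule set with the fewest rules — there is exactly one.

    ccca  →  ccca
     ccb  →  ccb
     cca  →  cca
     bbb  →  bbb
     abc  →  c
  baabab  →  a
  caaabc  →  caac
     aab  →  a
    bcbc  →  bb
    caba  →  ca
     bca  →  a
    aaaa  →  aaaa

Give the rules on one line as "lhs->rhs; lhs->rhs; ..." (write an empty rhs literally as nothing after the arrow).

  | ccca
  | ccb
  | cca
  | bbb

ab->; ba->a; bc->b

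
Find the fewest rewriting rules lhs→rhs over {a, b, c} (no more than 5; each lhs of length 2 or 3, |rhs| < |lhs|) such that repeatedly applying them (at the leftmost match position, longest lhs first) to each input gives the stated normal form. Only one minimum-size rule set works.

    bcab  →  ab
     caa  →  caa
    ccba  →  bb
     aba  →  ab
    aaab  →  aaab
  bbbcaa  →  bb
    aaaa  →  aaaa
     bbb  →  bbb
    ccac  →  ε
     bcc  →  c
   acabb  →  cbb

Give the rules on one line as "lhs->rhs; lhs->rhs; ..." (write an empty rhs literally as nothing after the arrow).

  | bcab => ab
  | caa
  | ccba => bba => bb
  | aba => ab

aca->c; ba->b; bc->; cc->b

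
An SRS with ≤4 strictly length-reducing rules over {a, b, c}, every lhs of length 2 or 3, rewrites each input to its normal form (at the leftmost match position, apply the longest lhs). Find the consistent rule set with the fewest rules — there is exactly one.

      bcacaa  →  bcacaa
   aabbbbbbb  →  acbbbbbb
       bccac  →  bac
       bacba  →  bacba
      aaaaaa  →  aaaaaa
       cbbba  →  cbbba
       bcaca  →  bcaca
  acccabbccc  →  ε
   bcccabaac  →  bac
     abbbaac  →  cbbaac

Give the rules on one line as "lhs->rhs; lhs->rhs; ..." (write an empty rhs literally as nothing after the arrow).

  | bcacaa
  | aabbbbbbb => acbbbbbb
  | bccac => bac
  | bacba

ab->c; aba->c; cc->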